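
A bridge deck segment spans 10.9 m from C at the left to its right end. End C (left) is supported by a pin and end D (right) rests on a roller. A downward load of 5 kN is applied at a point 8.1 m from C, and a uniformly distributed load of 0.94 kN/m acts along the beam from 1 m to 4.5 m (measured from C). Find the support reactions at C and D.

Resultant of the distributed load: 0.94 × 3.5 = 3.29 kN at 2.75 m from C.
Taking moments about C: D_y·10.9 − 5·8.1 − (0.94·3.5)·2.75 = 0 → D_y = 49.5475/10.9 = 4.54564 ≈ 4.546 kN.
ΣF_y = 0: C_y + 4.54564 − 5 − 0.94·3.5 = 0 → C_y = 3.744 kN.
ΣF_x = 0: no horizontal applied forces, so C_x = 0.

C_x = 0, C_y = 3.744 kN, D_y = 4.546 kN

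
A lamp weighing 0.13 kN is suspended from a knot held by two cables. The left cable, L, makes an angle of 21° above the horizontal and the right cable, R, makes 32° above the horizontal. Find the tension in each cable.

T_L = 0.1380 kN, T_R = 0.1520 kN

ΣF_x = 0: −T_L·cos21° + T_R·cos32° = 0 → T_R = 1.10086·T_L.
ΣF_y = 0: T_L·sin21° + T_R·sin32° = 0.13.
Substitute: T_L·(0.358368 + 1.10086·0.529919) = 0.13 → T_L = 0.138043 ≈ 0.1380 kN.
Then T_R = 1.10086 × 0.138043 = 0.1520 kN.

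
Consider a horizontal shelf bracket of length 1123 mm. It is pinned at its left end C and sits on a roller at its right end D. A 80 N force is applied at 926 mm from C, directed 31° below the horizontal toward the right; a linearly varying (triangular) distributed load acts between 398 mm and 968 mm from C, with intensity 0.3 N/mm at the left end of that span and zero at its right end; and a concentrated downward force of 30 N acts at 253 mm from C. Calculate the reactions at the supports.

Resultant of the triangular load: ½ × 0.3 × 570 = 85.5 N, acting at 588 mm from C (one-third of the span from the peak).
Taking moments about C: D_y·1123 − 80·sin31°·926 − (½·0.3·570)·588 − 30·253 = 0 → D_y = 96018/1123 = 85.5013 ≈ 85.50 N.
ΣF_y = 0: C_y + 85.5013 − 80·sin31° − ½·0.3·570 − 30 = 0 → C_y = 71.20 N.
ΣF_x = 0: C_x + 80·cos31° = 0 → C_x = -68.57 N.

C_x = -68.57 N, C_y = 71.20 N, D_y = 85.50 N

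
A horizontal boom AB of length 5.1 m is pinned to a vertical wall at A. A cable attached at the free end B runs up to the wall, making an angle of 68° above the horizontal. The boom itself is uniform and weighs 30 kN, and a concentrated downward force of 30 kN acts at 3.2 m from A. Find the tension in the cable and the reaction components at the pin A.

ΣM about A: T·sin68°·5.1 − 30·2.55 − 30·3.2 = 0 → T = 172.5/(5.1·0.927184) = 36.4798 ≈ 36.48 kN.
ΣF_x = 0: A_x − T·cos68° = 0 → A_x = 36.4798 × 0.374607 = 13.67 kN.
ΣF_y = 0: A_y + T·sin68° − 30 − 30 = 0 → A_y = 60 − 36.4798 × 0.927184 = 26.18 kN.

T = 36.48 kN, A_x = 13.67 kN, A_y = 26.18 kN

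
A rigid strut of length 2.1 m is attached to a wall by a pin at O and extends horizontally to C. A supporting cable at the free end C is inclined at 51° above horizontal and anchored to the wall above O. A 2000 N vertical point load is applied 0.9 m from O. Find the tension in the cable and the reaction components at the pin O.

ΣM about O: T·sin51°·2.1 − 2000·0.9 = 0 → T = 1800/(2.1·0.777146) = 1102.94 ≈ 1103 N.
ΣF_x = 0: O_x − T·cos51° = 0 → O_x = 1102.94 × 0.62932 = 694.1 N.
ΣF_y = 0: O_y + T·sin51° − 2000 = 0 → O_y = 2000 − 1102.94 × 0.777146 = 1143 N.

T = 1103 N, O_x = 694.1 N, O_y = 1143 N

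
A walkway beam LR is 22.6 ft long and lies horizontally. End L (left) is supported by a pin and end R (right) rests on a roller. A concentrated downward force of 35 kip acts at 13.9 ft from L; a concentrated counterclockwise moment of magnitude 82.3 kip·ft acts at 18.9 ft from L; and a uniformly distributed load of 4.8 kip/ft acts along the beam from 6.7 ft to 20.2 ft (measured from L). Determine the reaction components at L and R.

Resultant of the distributed load: 4.8 × 13.5 = 64.8 kip at 13.45 ft from L.
Taking moments about L: R_y·22.6 − 35·13.9 + 82.3 − (4.8·13.5)·13.45 = 0 → R_y = 1275.76/22.6 = 56.4496 ≈ 56.45 kip.
ΣF_y = 0: L_y + 56.4496 − 35 − 4.8·13.5 = 0 → L_y = 43.35 kip.
ΣF_x = 0: no horizontal applied forces, so L_x = 0.

L_x = 0, L_y = 43.35 kip, R_y = 56.45 kip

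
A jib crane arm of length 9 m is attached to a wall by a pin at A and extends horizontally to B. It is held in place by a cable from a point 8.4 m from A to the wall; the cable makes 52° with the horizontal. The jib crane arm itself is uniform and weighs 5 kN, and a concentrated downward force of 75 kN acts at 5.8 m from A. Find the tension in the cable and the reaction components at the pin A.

T = 69.12 kN, A_x = 42.55 kN, A_y = 25.54 kN

ΣM about A: T·sin52°·8.4 − 5·4.5 − 75·5.8 = 0 → T = 457.5/(8.4·0.788011) = 69.1161 ≈ 69.12 kN.
ΣF_x = 0: A_x − T·cos52° = 0 → A_x = 69.1161 × 0.615661 = 42.55 kN.
ΣF_y = 0: A_y + T·sin52° − 5 − 75 = 0 → A_y = 80 − 69.1161 × 0.788011 = 25.54 kN.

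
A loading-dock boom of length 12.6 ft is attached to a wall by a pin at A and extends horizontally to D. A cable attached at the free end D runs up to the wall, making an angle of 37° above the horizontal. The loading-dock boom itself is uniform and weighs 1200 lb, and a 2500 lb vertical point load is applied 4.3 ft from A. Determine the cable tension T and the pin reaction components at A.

T = 2415 lb, A_x = 1928 lb, A_y = 2247 lb

ΣM about A: T·sin37°·12.6 − 1200·6.3 − 2500·4.3 = 0 → T = 18310/(12.6·0.601815) = 2414.65 ≈ 2415 lb.
ΣF_x = 0: A_x − T·cos37° = 0 → A_x = 2414.65 × 0.798636 = 1928 lb.
ΣF_y = 0: A_y + T·sin37° − 1200 − 2500 = 0 → A_y = 3700 − 2414.65 × 0.601815 = 2247 lb.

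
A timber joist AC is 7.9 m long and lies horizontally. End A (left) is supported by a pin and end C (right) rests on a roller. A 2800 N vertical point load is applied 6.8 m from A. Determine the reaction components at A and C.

Taking moments about A: C_y·7.9 − 2800·6.8 = 0 → C_y = 19040/7.9 = 2410.13 ≈ 2410 N.
ΣF_y = 0: A_y + 2410.13 − 2800 = 0 → A_y = 389.9 N.
ΣF_x = 0: no horizontal applied forces, so A_x = 0.

A_x = 0, A_y = 389.9 N, C_y = 2410 N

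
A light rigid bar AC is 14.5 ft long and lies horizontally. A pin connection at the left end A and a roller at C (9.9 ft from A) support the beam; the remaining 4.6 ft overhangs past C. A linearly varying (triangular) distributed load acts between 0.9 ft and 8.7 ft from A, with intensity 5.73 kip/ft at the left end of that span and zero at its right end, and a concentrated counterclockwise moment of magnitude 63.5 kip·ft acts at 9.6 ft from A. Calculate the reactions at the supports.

Resultant of the triangular load: ½ × 5.73 × 7.8 = 22.347 kip, acting at 3.5 ft from A (one-third of the span from the peak).
ΣM about A: C_y·9.9 − (½·5.73·7.8)·3.5 + 63.5 = 0 → C_y = 14.7145/9.9 = 1.48631 ≈ 1.486 kip.
ΣF_y = 0: A_y + 1.48631 − ½·5.73·7.8 = 0 → A_y = 20.86 kip.
ΣF_x = 0: no horizontal applied forces, so A_x = 0.

A_x = 0, A_y = 20.86 kip, C_y = 1.486 kip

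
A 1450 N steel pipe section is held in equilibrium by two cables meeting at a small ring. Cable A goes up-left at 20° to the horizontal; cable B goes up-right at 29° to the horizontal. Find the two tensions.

T_A = 1680 N, T_B = 1805 N

ΣF_x = 0: −T_A·cos20° + T_B·cos29° = 0 → T_B = 1.0744·T_A.
ΣF_y = 0: T_A·sin20° + T_B·sin29° = 1450.
Substitute: T_A·(0.34202 + 1.0744·0.48481) = 1450 → T_A = 1680.38 ≈ 1680 N.
Then T_B = 1.0744 × 1680.38 = 1805 N.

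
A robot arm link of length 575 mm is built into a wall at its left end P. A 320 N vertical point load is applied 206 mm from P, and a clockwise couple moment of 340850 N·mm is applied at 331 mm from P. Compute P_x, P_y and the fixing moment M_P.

P_x = 0, P_y = 320.0 N, M_P = 406800 N·mm

ΣF_x = 0: P_x = 0.
ΣF_y = 0: P_y − 320 = 0 → P_y = 320.0 N.
ΣM about P: M_P − 320·206 − 340850 = 0 → M_P = 406800 N·mm.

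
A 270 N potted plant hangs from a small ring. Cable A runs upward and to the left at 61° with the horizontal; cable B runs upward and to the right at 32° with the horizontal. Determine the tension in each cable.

ΣF_x = 0: −T_A·cos61° + T_B·cos32° = 0 → T_B = 0.571677·T_A.
ΣF_y = 0: T_A·sin61° + T_B·sin32° = 270.
Substitute: T_A·(0.87462 + 0.571677·0.529919) = 270 → T_A = 229.287 ≈ 229.3 N.
Then T_B = 0.571677 × 229.287 = 131.1 N.

T_A = 229.3 N, T_B = 131.1 N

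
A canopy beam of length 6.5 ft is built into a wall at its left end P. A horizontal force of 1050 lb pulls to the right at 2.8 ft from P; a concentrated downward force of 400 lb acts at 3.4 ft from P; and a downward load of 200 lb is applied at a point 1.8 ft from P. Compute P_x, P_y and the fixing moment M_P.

P_x = -1050 lb, P_y = 600.0 lb, M_P = 1720 lb·ft

ΣF_x = 0: P_x + 1050 = 0 → P_x = -1050 lb.
ΣF_y = 0: P_y − 400 − 200 = 0 → P_y = 600.0 lb.
ΣM about P: M_P − 400·3.4 − 200·1.8 = 0 → M_P = 1720 lb·ft.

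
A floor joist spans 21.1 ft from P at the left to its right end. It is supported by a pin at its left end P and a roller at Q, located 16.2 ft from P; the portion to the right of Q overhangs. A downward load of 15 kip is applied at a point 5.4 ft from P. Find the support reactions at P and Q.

Moments about P: Q_y·16.2 − 15·5.4 = 0 → Q_y = 81/16.2 = 5.000 kip.
ΣF_y = 0: P_y + 5 − 15 = 0 → P_y = 10.00 kip.
ΣF_x = 0: no horizontal applied forces, so P_x = 0.

P_x = 0, P_y = 10.00 kip, Q_y = 5.000 kip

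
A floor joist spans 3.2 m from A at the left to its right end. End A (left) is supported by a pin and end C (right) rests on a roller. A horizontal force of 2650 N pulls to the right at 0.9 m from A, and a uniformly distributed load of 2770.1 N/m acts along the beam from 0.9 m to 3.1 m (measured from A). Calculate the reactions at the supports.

Resultant of the distributed load: 2770.1 × 2.2 = 6094.22 N at 2 m from A.
Moments about A: C_y·3.2 − (2770.1·2.2)·2 = 0 → C_y = 12188.44/3.2 = 3808.89 ≈ 3809 N.
ΣF_y = 0: A_y + 3808.89 − 2770.1·2.2 = 0 → A_y = 2285 N.
ΣF_x = 0: A_x + 2650 = 0 → A_x = -2650 N.

A_x = -2650 N, A_y = 2285 N, C_y = 3809 N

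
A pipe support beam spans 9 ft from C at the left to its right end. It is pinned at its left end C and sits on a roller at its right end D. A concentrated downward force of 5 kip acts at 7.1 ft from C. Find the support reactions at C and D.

Taking moments about C: D_y·9 − 5·7.1 = 0 → D_y = 35.5/9 = 3.94444 ≈ 3.944 kip.
ΣF_y = 0: C_y + 3.94444 − 5 = 0 → C_y = 1.056 kip.
ΣF_x = 0: no horizontal applied forces, so C_x = 0.

C_x = 0, C_y = 1.056 kip, D_y = 3.944 kip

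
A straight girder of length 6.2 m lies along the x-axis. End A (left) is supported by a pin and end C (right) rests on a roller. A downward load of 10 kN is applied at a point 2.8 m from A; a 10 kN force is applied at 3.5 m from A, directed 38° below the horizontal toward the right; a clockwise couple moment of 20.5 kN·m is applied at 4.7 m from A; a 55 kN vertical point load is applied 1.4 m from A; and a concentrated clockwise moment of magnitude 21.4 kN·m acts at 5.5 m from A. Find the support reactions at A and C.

A_x = -7.880 kN, A_y = 43.99 kN, C_y = 27.17 kN

ΣM about A: C_y·6.2 − 10·2.8 − 10·sin38°·3.5 − 20.5 − 55·1.4 − 21.4 = 0 → C_y = 168.448/6.2 = 27.169 ≈ 27.17 kN.
ΣF_y = 0: A_y + 27.169 − 10 − 10·sin38° − 55 = 0 → A_y = 43.99 kN.
ΣF_x = 0: A_x + 10·cos38° = 0 → A_x = -7.880 kN.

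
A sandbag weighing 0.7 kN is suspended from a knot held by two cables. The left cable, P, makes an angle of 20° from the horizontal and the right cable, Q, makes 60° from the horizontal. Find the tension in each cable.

T_P = 0.3554 kN, T_Q = 0.6679 kN

ΣF_x = 0: −T_P·cos20° + T_Q·cos60° = 0 → T_Q = 1.87939·T_P.
ΣF_y = 0: T_P·sin20° + T_Q·sin60° = 0.7.
Substitute: T_P·(0.34202 + 1.87939·0.866025) = 0.7 → T_P = 0.355399 ≈ 0.3554 kN.
Then T_Q = 1.87939 × 0.355399 = 0.6679 kN.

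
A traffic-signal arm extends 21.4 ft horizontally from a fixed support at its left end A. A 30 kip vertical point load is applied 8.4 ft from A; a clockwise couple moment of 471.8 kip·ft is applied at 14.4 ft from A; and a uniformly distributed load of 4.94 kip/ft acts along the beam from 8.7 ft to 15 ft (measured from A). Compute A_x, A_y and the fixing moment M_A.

A_x = 0, A_y = 61.12 kip, M_A = 1093 kip·ft

Resultant of the distributed load: 4.94 × 6.3 = 31.122 kip at 11.85 ft from A.
ΣF_x = 0: A_x = 0.
ΣF_y = 0: A_y − 30 − 4.94·6.3 = 0 → A_y = 61.12 kip.
ΣM about A: M_A − 30·8.4 − 471.8 − (4.94·6.3)·11.85 = 0 → M_A = 1093 kip·ft.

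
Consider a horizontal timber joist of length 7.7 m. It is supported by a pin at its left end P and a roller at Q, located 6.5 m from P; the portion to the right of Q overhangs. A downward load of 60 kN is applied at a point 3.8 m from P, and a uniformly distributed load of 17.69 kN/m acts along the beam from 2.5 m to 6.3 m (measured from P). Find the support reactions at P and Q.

Resultant of the distributed load: 17.69 × 3.8 = 67.222 kN at 4.4 m from P.
Moments about P: Q_y·6.5 − 60·3.8 − (17.69·3.8)·4.4 = 0 → Q_y = 523.7768/6.5 = 80.581 ≈ 80.58 kN.
ΣF_y = 0: P_y + 80.581 − 60 − 17.69·3.8 = 0 → P_y = 46.64 kN.
ΣF_x = 0: no horizontal applied forces, so P_x = 0.

P_x = 0, P_y = 46.64 kN, Q_y = 80.58 kN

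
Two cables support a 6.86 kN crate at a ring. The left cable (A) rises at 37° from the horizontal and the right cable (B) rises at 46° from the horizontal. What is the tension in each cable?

T_A = 4.801 kN, T_B = 5.520 kN

ΣF_x = 0: −T_A·cos37° + T_B·cos46° = 0 → T_B = 1.14968·T_A.
ΣF_y = 0: T_A·sin37° + T_B·sin46° = 6.86.
Substitute: T_A·(0.601815 + 1.14968·0.71934) = 6.86 → T_A = 4.80115 ≈ 4.801 kN.
Then T_B = 1.14968 × 4.80115 = 5.520 kN.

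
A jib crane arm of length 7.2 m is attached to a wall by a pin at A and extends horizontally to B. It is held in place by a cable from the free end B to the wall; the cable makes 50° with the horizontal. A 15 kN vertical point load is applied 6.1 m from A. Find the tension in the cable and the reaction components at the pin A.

ΣM about A: T·sin50°·7.2 − 15·6.1 = 0 → T = 91.5/(7.2·0.766044) = 16.5896 ≈ 16.59 kN.
ΣF_x = 0: A_x − T·cos50° = 0 → A_x = 16.5896 × 0.642788 = 10.66 kN.
ΣF_y = 0: A_y + T·sin50° − 15 = 0 → A_y = 15 − 16.5896 × 0.766044 = 2.292 kN.

T = 16.59 kN, A_x = 10.66 kN, A_y = 2.292 kN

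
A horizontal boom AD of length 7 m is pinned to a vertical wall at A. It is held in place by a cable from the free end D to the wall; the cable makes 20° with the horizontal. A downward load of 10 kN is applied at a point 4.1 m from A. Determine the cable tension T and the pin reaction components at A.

T = 17.13 kN, A_x = 16.09 kN, A_y = 4.143 kN

ΣM about A: T·sin20°·7 − 10·4.1 = 0 → T = 41/(7·0.34202) = 17.1251 ≈ 17.13 kN.
ΣF_x = 0: A_x − T·cos20° = 0 → A_x = 17.1251 × 0.939693 = 16.09 kN.
ΣF_y = 0: A_y + T·sin20° − 10 = 0 → A_y = 10 − 17.1251 × 0.34202 = 4.143 kN.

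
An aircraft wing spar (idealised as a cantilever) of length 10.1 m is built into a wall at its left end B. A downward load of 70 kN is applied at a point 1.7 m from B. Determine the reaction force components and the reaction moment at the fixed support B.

B_x = 0, B_y = 70.00 kN, M_B = 119.0 kN·m

ΣF_x = 0: B_x = 0.
ΣF_y = 0: B_y − 70 = 0 → B_y = 70.00 kN.
ΣM about B: M_B − 70·1.7 = 0 → M_B = 119.0 kN·m.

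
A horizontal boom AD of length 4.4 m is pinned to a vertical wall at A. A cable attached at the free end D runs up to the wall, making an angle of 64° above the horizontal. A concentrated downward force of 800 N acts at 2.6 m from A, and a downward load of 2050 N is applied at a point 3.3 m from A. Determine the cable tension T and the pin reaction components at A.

T = 2237 N, A_x = 980.5 N, A_y = 839.8 N

ΣM about A: T·sin64°·4.4 − 800·2.6 − 2050·3.3 = 0 → T = 8845/(4.4·0.898794) = 2236.58 ≈ 2237 N.
ΣF_x = 0: A_x − T·cos64° = 0 → A_x = 2236.58 × 0.438371 = 980.5 N.
ΣF_y = 0: A_y + T·sin64° − 800 − 2050 = 0 → A_y = 2850 − 2236.58 × 0.898794 = 839.8 N.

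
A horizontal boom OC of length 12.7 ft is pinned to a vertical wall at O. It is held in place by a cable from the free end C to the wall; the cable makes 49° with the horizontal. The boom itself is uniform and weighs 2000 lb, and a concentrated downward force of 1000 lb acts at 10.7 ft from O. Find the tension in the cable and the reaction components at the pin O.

ΣM about O: T·sin49°·12.7 − 2000·6.35 − 1000·10.7 = 0 → T = 23400/(12.7·0.75471) = 2441.36 ≈ 2441 lb.
ΣF_x = 0: O_x − T·cos49° = 0 → O_x = 2441.36 × 0.656059 = 1602 lb.
ΣF_y = 0: O_y + T·sin49° − 2000 − 1000 = 0 → O_y = 3000 − 2441.36 × 0.75471 = 1157 lb.

T = 2441 lb, O_x = 1602 lb, O_y = 1157 lb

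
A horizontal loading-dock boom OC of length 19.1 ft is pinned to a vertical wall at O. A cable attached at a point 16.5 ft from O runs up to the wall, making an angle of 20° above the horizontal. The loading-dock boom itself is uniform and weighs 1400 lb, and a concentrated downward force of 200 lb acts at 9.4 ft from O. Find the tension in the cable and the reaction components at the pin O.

ΣM about O: T·sin20°·16.5 − 1400·9.55 − 200·9.4 = 0 → T = 15250/(16.5·0.34202) = 2702.31 ≈ 2702 lb.
ΣF_x = 0: O_x − T·cos20° = 0 → O_x = 2702.31 × 0.939693 = 2539 lb.
ΣF_y = 0: O_y + T·sin20° − 1400 − 200 = 0 → O_y = 1600 − 2702.31 × 0.34202 = 675.8 lb.

T = 2702 lb, O_x = 2539 lb, O_y = 675.8 lb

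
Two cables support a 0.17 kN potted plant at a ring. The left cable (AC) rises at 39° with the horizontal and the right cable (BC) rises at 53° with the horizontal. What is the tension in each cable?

T_AC = 0.1024 kN, T_BC = 0.1322 kN

ΣF_x = 0: −T_AC·cos39° + T_BC·cos53° = 0 → T_BC = 1.29134·T_AC.
ΣF_y = 0: T_AC·sin39° + T_BC·sin53° = 0.17.
Substitute: T_AC·(0.62932 + 1.29134·0.798636) = 0.17 → T_AC = 0.102371 ≈ 0.1024 kN.
Then T_BC = 1.29134 × 0.102371 = 0.1322 kN.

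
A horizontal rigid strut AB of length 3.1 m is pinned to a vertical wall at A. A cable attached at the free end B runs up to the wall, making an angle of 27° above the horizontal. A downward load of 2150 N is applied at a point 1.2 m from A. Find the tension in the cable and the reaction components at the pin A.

ΣM about A: T·sin27°·3.1 − 2150·1.2 = 0 → T = 2580/(3.1·0.45399) = 1833.21 ≈ 1833 N.
ΣF_x = 0: A_x − T·cos27° = 0 → A_x = 1833.21 × 0.891007 = 1633 N.
ΣF_y = 0: A_y + T·sin27° − 2150 = 0 → A_y = 2150 − 1833.21 × 0.45399 = 1318 N.

T = 1833 N, A_x = 1633 N, A_y = 1318 N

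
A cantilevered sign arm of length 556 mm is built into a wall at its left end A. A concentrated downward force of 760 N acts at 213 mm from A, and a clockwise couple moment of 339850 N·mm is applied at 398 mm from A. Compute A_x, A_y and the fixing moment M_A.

ΣF_x = 0: A_x = 0.
ΣF_y = 0: A_y − 760 = 0 → A_y = 760.0 N.
ΣM about A: M_A − 760·213 − 339850 = 0 → M_A = 501700 N·mm.

A_x = 0, A_y = 760.0 N, M_A = 501700 N·mm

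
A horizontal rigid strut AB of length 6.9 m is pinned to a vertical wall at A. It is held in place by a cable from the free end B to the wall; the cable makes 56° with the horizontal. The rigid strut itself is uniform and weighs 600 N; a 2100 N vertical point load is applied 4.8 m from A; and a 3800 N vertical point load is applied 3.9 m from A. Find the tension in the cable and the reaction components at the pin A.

ΣM about A: T·sin56°·6.9 − 600·3.45 − 2100·4.8 − 3800·3.9 = 0 → T = 26970/(6.9·0.829038) = 4714.74 ≈ 4715 N.
ΣF_x = 0: A_x − T·cos56° = 0 → A_x = 4714.74 × 0.559193 = 2636 N.
ΣF_y = 0: A_y + T·sin56° − 600 − 2100 − 3800 = 0 → A_y = 6500 − 4714.74 × 0.829038 = 2591 N.

T = 4715 N, A_x = 2636 N, A_y = 2591 N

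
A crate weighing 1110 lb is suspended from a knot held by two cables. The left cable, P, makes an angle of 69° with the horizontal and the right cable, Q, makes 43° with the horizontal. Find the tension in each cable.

T_P = 875.6 lb, T_Q = 429.0 lb

ΣF_x = 0: −T_P·cos69° + T_Q·cos43° = 0 → T_Q = 0.490006·T_P.
ΣF_y = 0: T_P·sin69° + T_Q·sin43° = 1110.
Substitute: T_P·(0.93358 + 0.490006·0.681998) = 1110 → T_P = 875.558 ≈ 875.6 lb.
Then T_Q = 0.490006 × 875.558 = 429.0 lb.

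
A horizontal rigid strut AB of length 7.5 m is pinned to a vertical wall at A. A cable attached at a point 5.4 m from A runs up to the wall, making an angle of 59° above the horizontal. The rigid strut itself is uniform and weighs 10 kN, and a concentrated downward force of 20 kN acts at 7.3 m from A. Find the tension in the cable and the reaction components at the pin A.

T = 39.64 kN, A_x = 20.42 kN, A_y = -3.981 kN

ΣM about A: T·sin59°·5.4 − 10·3.75 − 20·7.3 = 0 → T = 183.5/(5.4·0.857167) = 39.6439 ≈ 39.64 kN.
ΣF_x = 0: A_x − T·cos59° = 0 → A_x = 39.6439 × 0.515038 = 20.42 kN.
ΣF_y = 0: A_y + T·sin59° − 10 − 20 = 0 → A_y = 30 − 39.6439 × 0.857167 = -3.981 kN.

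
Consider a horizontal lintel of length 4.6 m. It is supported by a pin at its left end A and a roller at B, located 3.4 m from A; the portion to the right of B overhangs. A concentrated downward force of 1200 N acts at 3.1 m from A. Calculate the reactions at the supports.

A_x = 0, A_y = 105.9 N, B_y = 1094 N

Taking moments about A: B_y·3.4 − 1200·3.1 = 0 → B_y = 3720/3.4 = 1094.12 ≈ 1094 N.
ΣF_y = 0: A_y + 1094.12 − 1200 = 0 → A_y = 105.9 N.
ΣF_x = 0: no horizontal applied forces, so A_x = 0.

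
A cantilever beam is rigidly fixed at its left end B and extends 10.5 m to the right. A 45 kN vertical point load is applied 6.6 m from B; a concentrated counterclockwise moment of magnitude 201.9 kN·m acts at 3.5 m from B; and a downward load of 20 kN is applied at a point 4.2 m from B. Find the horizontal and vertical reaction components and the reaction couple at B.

ΣF_x = 0: B_x = 0.
ΣF_y = 0: B_y − 45 − 20 = 0 → B_y = 65.00 kN.
ΣM about B: M_B − 45·6.6 + 201.9 − 20·4.2 = 0 → M_B = 179.1 kN·m.

B_x = 0, B_y = 65.00 kN, M_B = 179.1 kN·m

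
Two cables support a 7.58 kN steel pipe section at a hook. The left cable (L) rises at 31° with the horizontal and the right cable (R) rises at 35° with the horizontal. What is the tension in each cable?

ΣF_x = 0: −T_L·cos31° + T_R·cos35° = 0 → T_R = 1.04641·T_L.
ΣF_y = 0: T_L·sin31° + T_R·sin35° = 7.58.
Substitute: T_L·(0.515038 + 1.04641·0.573576) = 7.58 → T_L = 6.79678 ≈ 6.797 kN.
Then T_R = 1.04641 × 6.79678 = 7.112 kN.

T_L = 6.797 kN, T_R = 7.112 kN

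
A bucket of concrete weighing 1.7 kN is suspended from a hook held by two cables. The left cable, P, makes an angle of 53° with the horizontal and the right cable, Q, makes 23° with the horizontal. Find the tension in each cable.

T_P = 1.613 kN, T_Q = 1.054 kN

ΣF_x = 0: −T_P·cos53° + T_Q·cos23° = 0 → T_Q = 0.653788·T_P.
ΣF_y = 0: T_P·sin53° + T_Q·sin23° = 1.7.
Substitute: T_P·(0.798636 + 0.653788·0.390731) = 1.7 → T_P = 1.61276 ≈ 1.613 kN.
Then T_Q = 0.653788 × 1.61276 = 1.054 kN.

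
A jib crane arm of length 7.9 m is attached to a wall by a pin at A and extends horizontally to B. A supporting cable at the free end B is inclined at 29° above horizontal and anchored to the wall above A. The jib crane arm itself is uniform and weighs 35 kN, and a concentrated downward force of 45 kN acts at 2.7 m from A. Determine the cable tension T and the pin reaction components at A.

ΣM about A: T·sin29°·7.9 − 35·3.95 − 45·2.7 = 0 → T = 259.75/(7.9·0.48481) = 67.8199 ≈ 67.82 kN.
ΣF_x = 0: A_x − T·cos29° = 0 → A_x = 67.8199 × 0.87462 = 59.32 kN.
ΣF_y = 0: A_y + T·sin29° − 35 − 45 = 0 → A_y = 80 − 67.8199 × 0.48481 = 47.12 kN.

T = 67.82 kN, A_x = 59.32 kN, A_y = 47.12 kN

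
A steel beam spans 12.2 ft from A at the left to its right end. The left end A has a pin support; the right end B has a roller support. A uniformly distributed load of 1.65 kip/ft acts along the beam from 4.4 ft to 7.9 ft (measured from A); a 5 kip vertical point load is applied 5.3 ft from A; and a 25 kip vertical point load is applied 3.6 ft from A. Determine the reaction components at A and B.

Resultant of the distributed load: 1.65 × 3.5 = 5.775 kip at 6.15 ft from A.
ΣM about A: B_y·12.2 − (1.65·3.5)·6.15 − 5·5.3 − 25·3.6 = 0 → B_y = 152.01625/12.2 = 12.4603 ≈ 12.46 kip.
ΣF_y = 0: A_y + 12.4603 − 1.65·3.5 − 5 − 25 = 0 → A_y = 23.31 kip.
ΣF_x = 0: no horizontal applied forces, so A_x = 0.

A_x = 0, A_y = 23.31 kip, B_y = 12.46 kip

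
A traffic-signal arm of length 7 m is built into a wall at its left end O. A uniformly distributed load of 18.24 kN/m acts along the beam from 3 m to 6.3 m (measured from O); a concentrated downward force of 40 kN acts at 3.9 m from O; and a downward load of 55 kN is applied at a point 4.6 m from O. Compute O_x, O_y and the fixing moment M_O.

Resultant of the distributed load: 18.24 × 3.3 = 60.192 kN at 4.65 m from O.
ΣF_x = 0: O_x = 0.
ΣF_y = 0: O_y − 18.24·3.3 − 40 − 55 = 0 → O_y = 155.2 kN.
ΣM about O: M_O − (18.24·3.3)·4.65 − 40·3.9 − 55·4.6 = 0 → M_O = 688.9 kN·m.

O_x = 0, O_y = 155.2 kN, M_O = 688.9 kN·m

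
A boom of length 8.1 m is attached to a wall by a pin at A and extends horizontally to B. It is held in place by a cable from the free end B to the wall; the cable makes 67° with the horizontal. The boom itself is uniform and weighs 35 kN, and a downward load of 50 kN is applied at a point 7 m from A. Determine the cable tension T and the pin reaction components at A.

ΣM about A: T·sin67°·8.1 − 35·4.05 − 50·7 = 0 → T = 491.75/(8.1·0.920505) = 65.9528 ≈ 65.95 kN.
ΣF_x = 0: A_x − T·cos67° = 0 → A_x = 65.9528 × 0.390731 = 25.77 kN.
ΣF_y = 0: A_y + T·sin67° − 35 − 50 = 0 → A_y = 85 − 65.9528 × 0.920505 = 24.29 kN.

T = 65.95 kN, A_x = 25.77 kN, A_y = 24.29 kN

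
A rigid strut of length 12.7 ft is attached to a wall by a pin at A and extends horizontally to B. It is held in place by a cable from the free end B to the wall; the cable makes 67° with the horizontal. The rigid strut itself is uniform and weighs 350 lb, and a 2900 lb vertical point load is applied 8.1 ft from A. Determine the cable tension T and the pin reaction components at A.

ΣM about A: T·sin67°·12.7 − 350·6.35 − 2900·8.1 = 0 → T = 25712.5/(12.7·0.920505) = 2199.45 ≈ 2199 lb.
ΣF_x = 0: A_x − T·cos67° = 0 → A_x = 2199.45 × 0.390731 = 859.4 lb.
ΣF_y = 0: A_y + T·sin67° − 350 − 2900 = 0 → A_y = 3250 − 2199.45 × 0.920505 = 1225 lb.

T = 2199 lb, A_x = 859.4 lb, A_y = 1225 lb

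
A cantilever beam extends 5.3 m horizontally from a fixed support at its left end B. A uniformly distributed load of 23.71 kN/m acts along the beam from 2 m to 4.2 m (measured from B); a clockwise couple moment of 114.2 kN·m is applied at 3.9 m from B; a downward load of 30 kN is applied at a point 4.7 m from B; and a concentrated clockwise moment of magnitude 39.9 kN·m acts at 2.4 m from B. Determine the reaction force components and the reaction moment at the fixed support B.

B_x = 0, B_y = 82.16 kN, M_B = 456.8 kN·m

Resultant of the distributed load: 23.71 × 2.2 = 52.162 kN at 3.1 m from B.
ΣF_x = 0: B_x = 0.
ΣF_y = 0: B_y − 23.71·2.2 − 30 = 0 → B_y = 82.16 kN.
ΣM about B: M_B − (23.71·2.2)·3.1 − 114.2 − 30·4.7 − 39.9 = 0 → M_B = 456.8 kN·m.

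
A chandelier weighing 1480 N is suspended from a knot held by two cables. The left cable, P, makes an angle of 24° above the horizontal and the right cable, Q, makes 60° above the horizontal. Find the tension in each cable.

T_P = 744.1 N, T_Q = 1359 N

ΣF_x = 0: −T_P·cos24° + T_Q·cos60° = 0 → T_Q = 1.82709·T_P.
ΣF_y = 0: T_P·sin24° + T_Q·sin60° = 1480.
Substitute: T_P·(0.406737 + 1.82709·0.866025) = 1480 → T_P = 744.077 ≈ 744.1 N.
Then T_Q = 1.82709 × 744.077 = 1359 N.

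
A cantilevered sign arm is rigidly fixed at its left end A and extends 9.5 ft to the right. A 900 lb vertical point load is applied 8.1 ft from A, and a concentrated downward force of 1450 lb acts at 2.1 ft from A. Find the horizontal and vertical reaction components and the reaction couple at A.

ΣF_x = 0: A_x = 0.
ΣF_y = 0: A_y − 900 − 1450 = 0 → A_y = 2350 lb.
ΣM about A: M_A − 900·8.1 − 1450·2.1 = 0 → M_A = 10340 lb·ft.

A_x = 0, A_y = 2350 lb, M_A = 10340 lb·ft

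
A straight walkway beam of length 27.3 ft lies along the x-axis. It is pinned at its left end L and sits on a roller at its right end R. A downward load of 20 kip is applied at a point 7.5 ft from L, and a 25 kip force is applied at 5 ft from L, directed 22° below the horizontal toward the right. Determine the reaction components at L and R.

ΣM about L: R_y·27.3 − 20·7.5 − 25·sin22°·5 = 0 → R_y = 196.826/27.3 = 7.20974 ≈ 7.210 kip.
ΣF_y = 0: L_y + 7.20974 − 20 − 25·sin22° = 0 → L_y = 22.16 kip.
ΣF_x = 0: L_x + 25·cos22° = 0 → L_x = -23.18 kip.

L_x = -23.18 kip, L_y = 22.16 kip, R_y = 7.210 kip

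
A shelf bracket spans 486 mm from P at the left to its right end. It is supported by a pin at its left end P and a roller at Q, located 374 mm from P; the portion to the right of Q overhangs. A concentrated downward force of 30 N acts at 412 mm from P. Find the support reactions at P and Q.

P_x = 0, P_y = -3.048 N, Q_y = 33.05 N

ΣM about P: Q_y·374 − 30·412 = 0 → Q_y = 12360/374 = 33.0481 ≈ 33.05 N.
ΣF_y = 0: P_y + 33.0481 − 30 = 0 → P_y = -3.048 N.
ΣF_x = 0: no horizontal applied forces, so P_x = 0.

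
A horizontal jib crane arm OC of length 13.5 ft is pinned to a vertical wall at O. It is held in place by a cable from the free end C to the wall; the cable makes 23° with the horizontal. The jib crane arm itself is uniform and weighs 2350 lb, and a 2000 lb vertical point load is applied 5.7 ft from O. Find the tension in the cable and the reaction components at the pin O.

T = 5168 lb, O_x = 4758 lb, O_y = 2331 lb

ΣM about O: T·sin23°·13.5 − 2350·6.75 − 2000·5.7 = 0 → T = 27262.5/(13.5·0.390731) = 5168.38 ≈ 5168 lb.
ΣF_x = 0: O_x − T·cos23° = 0 → O_x = 5168.38 × 0.920505 = 4758 lb.
ΣF_y = 0: O_y + T·sin23° − 2350 − 2000 = 0 → O_y = 4350 − 5168.38 × 0.390731 = 2331 lb.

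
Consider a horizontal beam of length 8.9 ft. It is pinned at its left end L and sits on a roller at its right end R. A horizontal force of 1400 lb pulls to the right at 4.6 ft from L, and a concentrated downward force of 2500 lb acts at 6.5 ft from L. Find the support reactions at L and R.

L_x = -1400 lb, L_y = 674.2 lb, R_y = 1826 lb

Moments about L: R_y·8.9 − 2500·6.5 = 0 → R_y = 16250/8.9 = 1825.84 ≈ 1826 lb.
ΣF_y = 0: L_y + 1825.84 − 2500 = 0 → L_y = 674.2 lb.
ΣF_x = 0: L_x + 1400 = 0 → L_x = -1400 lb.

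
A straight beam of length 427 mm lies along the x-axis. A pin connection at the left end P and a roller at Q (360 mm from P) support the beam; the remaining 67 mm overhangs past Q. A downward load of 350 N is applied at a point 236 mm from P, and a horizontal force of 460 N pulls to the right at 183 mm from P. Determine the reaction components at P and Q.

P_x = -460.0 N, P_y = 120.6 N, Q_y = 229.4 N

Moments about P: Q_y·360 − 350·236 = 0 → Q_y = 82600/360 = 229.444 ≈ 229.4 N.
ΣF_y = 0: P_y + 229.444 − 350 = 0 → P_y = 120.6 N.
ΣF_x = 0: P_x + 460 = 0 → P_x = -460.0 N.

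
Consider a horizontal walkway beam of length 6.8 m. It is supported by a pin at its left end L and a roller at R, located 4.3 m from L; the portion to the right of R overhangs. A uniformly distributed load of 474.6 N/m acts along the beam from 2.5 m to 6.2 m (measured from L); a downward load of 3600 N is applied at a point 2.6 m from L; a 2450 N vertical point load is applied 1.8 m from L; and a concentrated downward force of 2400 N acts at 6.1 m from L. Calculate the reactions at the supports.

L_x = 0, L_y = 1823 N, R_y = 8383 N

Resultant of the distributed load: 474.6 × 3.7 = 1756.02 N at 4.35 m from L.
Taking moments about L: R_y·4.3 − (474.6·3.7)·4.35 − 3600·2.6 − 2450·1.8 − 2400·6.1 = 0 → R_y = 36048.687/4.3 = 8383.42 ≈ 8383 N.
ΣF_y = 0: L_y + 8383.42 − 474.6·3.7 − 3600 − 2450 − 2400 = 0 → L_y = 1823 N.
ΣF_x = 0: no horizontal applied forces, so L_x = 0.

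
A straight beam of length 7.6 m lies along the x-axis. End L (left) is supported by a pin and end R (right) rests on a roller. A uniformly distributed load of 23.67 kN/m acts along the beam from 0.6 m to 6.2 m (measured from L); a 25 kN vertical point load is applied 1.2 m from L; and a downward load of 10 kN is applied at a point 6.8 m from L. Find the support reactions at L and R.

L_x = 0, L_y = 95.36 kN, R_y = 72.19 kN

Resultant of the distributed load: 23.67 × 5.6 = 132.552 kN at 3.4 m from L.
Moments about L: R_y·7.6 − (23.67·5.6)·3.4 − 25·1.2 − 10·6.8 = 0 → R_y = 548.6768/7.6 = 72.1943 ≈ 72.19 kN.
ΣF_y = 0: L_y + 72.1943 − 23.67·5.6 − 25 − 10 = 0 → L_y = 95.36 kN.
ΣF_x = 0: no horizontal applied forces, so L_x = 0.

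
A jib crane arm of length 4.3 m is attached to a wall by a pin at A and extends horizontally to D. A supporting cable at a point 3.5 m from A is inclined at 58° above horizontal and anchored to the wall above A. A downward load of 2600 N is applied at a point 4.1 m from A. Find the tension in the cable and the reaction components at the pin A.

ΣM about A: T·sin58°·3.5 − 2600·4.1 = 0 → T = 10660/(3.5·0.848048) = 3591.44 ≈ 3591 N.
ΣF_x = 0: A_x − T·cos58° = 0 → A_x = 3591.44 × 0.529919 = 1903 N.
ΣF_y = 0: A_y + T·sin58° − 2600 = 0 → A_y = 2600 − 3591.44 × 0.848048 = -445.7 N.

T = 3591 N, A_x = 1903 N, A_y = -445.7 N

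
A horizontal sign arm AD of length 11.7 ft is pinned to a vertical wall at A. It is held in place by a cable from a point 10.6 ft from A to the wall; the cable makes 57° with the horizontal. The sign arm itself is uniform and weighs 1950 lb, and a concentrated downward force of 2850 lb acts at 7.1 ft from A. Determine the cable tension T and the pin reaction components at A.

T = 3559 lb, A_x = 1939 lb, A_y = 1815 lb

ΣM about A: T·sin57°·10.6 − 1950·5.85 − 2850·7.1 = 0 → T = 31642.5/(10.6·0.838671) = 3559.37 ≈ 3559 lb.
ΣF_x = 0: A_x − T·cos57° = 0 → A_x = 3559.37 × 0.544639 = 1939 lb.
ΣF_y = 0: A_y + T·sin57° − 1950 − 2850 = 0 → A_y = 4800 − 3559.37 × 0.838671 = 1815 lb.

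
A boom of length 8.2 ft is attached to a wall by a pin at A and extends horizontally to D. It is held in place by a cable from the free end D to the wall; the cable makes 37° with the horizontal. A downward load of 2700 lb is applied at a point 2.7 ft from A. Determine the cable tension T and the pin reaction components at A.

T = 1477 lb, A_x = 1180 lb, A_y = 1811 lb

ΣM about A: T·sin37°·8.2 − 2700·2.7 = 0 → T = 7290/(8.2·0.601815) = 1477.24 ≈ 1477 lb.
ΣF_x = 0: A_x − T·cos37° = 0 → A_x = 1477.24 × 0.798636 = 1180 lb.
ΣF_y = 0: A_y + T·sin37° − 2700 = 0 → A_y = 2700 − 1477.24 × 0.601815 = 1811 lb.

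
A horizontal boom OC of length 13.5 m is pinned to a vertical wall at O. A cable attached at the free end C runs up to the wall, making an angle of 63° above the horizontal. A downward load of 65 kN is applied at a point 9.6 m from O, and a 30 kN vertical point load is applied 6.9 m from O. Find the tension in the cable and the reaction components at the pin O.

ΣM about O: T·sin63°·13.5 − 65·9.6 − 30·6.9 = 0 → T = 831/(13.5·0.891007) = 69.0854 ≈ 69.09 kN.
ΣF_x = 0: O_x − T·cos63° = 0 → O_x = 69.0854 × 0.45399 = 31.36 kN.
ΣF_y = 0: O_y + T·sin63° − 65 − 30 = 0 → O_y = 95 − 69.0854 × 0.891007 = 33.44 kN.

T = 69.09 kN, O_x = 31.36 kN, O_y = 33.44 kN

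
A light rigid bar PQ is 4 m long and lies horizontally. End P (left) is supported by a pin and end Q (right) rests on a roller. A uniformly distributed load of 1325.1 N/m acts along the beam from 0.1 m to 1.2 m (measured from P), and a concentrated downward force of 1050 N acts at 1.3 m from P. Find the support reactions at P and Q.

P_x = 0, P_y = 1929 N, Q_y = 578.1 N

Resultant of the distributed load: 1325.1 × 1.1 = 1457.61 N at 0.65 m from P.
Taking moments about P: Q_y·4 − (1325.1·1.1)·0.65 − 1050·1.3 = 0 → Q_y = 2312.4465/4 = 578.112 ≈ 578.1 N.
ΣF_y = 0: P_y + 578.112 − 1325.1·1.1 − 1050 = 0 → P_y = 1929 N.
ΣF_x = 0: no horizontal applied forces, so P_x = 0.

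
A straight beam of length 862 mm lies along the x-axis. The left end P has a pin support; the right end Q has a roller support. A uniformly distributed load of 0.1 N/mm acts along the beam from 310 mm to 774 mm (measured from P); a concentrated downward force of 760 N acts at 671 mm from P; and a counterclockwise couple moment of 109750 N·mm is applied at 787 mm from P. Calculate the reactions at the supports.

Resultant of the distributed load: 0.1 × 464 = 46.4 N at 542 mm from P.
Moments about P: Q_y·862 − (0.1·464)·542 − 760·671 + 109750 = 0 → Q_y = 425358.8/862 = 493.456 ≈ 493.5 N.
ΣF_y = 0: P_y + 493.456 − 0.1·464 − 760 = 0 → P_y = 312.9 N.
ΣF_x = 0: no horizontal applied forces, so P_x = 0.

P_x = 0, P_y = 312.9 N, Q_y = 493.5 N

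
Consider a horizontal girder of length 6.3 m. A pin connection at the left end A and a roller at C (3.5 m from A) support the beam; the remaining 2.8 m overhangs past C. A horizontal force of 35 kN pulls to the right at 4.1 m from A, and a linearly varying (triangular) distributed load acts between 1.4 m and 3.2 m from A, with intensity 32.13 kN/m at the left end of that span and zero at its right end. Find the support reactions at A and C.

A_x = -35.00 kN, A_y = 12.39 kN, C_y = 16.52 kN

Resultant of the triangular load: ½ × 32.13 × 1.8 = 28.917 kN, acting at 2 m from A (one-third of the span from the peak).
Taking moments about A: C_y·3.5 − (½·32.13·1.8)·2 = 0 → C_y = 57.834/3.5 = 16.524 ≈ 16.52 kN.
ΣF_y = 0: A_y + 16.524 − ½·32.13·1.8 = 0 → A_y = 12.39 kN.
ΣF_x = 0: A_x + 35 = 0 → A_x = -35.00 kN.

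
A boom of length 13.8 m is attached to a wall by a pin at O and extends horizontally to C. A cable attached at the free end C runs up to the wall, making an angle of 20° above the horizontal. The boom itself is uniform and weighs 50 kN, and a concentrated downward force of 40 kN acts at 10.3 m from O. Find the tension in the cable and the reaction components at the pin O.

T = 160.4 kN, O_x = 150.7 kN, O_y = 35.14 kN

ΣM about O: T·sin20°·13.8 − 50·6.9 − 40·10.3 = 0 → T = 757/(13.8·0.34202) = 160.386 ≈ 160.4 kN.
ΣF_x = 0: O_x − T·cos20° = 0 → O_x = 160.386 × 0.939693 = 150.7 kN.
ΣF_y = 0: O_y + T·sin20° − 50 − 40 = 0 → O_y = 90 − 160.386 × 0.34202 = 35.14 kN.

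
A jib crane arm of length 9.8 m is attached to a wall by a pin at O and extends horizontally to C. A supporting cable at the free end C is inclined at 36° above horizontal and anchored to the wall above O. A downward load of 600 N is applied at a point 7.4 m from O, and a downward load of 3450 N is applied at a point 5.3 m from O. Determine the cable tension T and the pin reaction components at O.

ΣM about O: T·sin36°·9.8 − 600·7.4 − 3450·5.3 = 0 → T = 22725/(9.8·0.587785) = 3945.11 ≈ 3945 N.
ΣF_x = 0: O_x − T·cos36° = 0 → O_x = 3945.11 × 0.809017 = 3192 N.
ΣF_y = 0: O_y + T·sin36° − 600 − 3450 = 0 → O_y = 4050 − 3945.11 × 0.587785 = 1731 N.

T = 3945 N, O_x = 3192 N, O_y = 1731 N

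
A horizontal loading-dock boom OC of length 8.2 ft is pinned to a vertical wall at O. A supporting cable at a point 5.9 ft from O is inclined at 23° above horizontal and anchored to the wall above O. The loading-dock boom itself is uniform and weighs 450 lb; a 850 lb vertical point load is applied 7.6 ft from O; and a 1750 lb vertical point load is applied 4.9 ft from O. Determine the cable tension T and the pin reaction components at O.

T = 7322 lb, O_x = 6740 lb, O_y = 189.0 lb

ΣM about O: T·sin23°·5.9 − 450·4.1 − 850·7.6 − 1750·4.9 = 0 → T = 16880/(5.9·0.390731) = 7322.22 ≈ 7322 lb.
ΣF_x = 0: O_x − T·cos23° = 0 → O_x = 7322.22 × 0.920505 = 6740 lb.
ΣF_y = 0: O_y + T·sin23° − 450 − 850 − 1750 = 0 → O_y = 3050 − 7322.22 × 0.390731 = 189.0 lb.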